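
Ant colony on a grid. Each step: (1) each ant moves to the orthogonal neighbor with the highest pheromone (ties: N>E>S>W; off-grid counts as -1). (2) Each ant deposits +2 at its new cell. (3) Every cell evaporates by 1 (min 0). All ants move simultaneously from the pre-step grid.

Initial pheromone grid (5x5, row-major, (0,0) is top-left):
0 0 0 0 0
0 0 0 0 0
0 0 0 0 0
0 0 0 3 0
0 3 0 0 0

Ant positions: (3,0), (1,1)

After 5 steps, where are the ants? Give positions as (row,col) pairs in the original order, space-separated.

Step 1: ant0:(3,0)->N->(2,0) | ant1:(1,1)->N->(0,1)
  grid max=2 at (3,3)
Step 2: ant0:(2,0)->N->(1,0) | ant1:(0,1)->E->(0,2)
  grid max=1 at (0,2)
Step 3: ant0:(1,0)->N->(0,0) | ant1:(0,2)->E->(0,3)
  grid max=1 at (0,0)
Step 4: ant0:(0,0)->E->(0,1) | ant1:(0,3)->E->(0,4)
  grid max=1 at (0,1)
Step 5: ant0:(0,1)->E->(0,2) | ant1:(0,4)->S->(1,4)
  grid max=1 at (0,2)

(0,2) (1,4)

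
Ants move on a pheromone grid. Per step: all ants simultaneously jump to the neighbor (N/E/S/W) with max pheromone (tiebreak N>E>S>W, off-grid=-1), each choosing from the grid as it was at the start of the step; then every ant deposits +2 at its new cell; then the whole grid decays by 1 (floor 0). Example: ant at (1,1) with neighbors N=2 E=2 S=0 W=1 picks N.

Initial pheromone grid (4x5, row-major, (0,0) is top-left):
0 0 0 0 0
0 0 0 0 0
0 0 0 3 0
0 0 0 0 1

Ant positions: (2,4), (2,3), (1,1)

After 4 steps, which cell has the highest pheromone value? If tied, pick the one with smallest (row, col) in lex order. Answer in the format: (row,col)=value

Step 1: ant0:(2,4)->W->(2,3) | ant1:(2,3)->N->(1,3) | ant2:(1,1)->N->(0,1)
  grid max=4 at (2,3)
Step 2: ant0:(2,3)->N->(1,3) | ant1:(1,3)->S->(2,3) | ant2:(0,1)->E->(0,2)
  grid max=5 at (2,3)
Step 3: ant0:(1,3)->S->(2,3) | ant1:(2,3)->N->(1,3) | ant2:(0,2)->E->(0,3)
  grid max=6 at (2,3)
Step 4: ant0:(2,3)->N->(1,3) | ant1:(1,3)->S->(2,3) | ant2:(0,3)->S->(1,3)
  grid max=7 at (2,3)
Final grid:
  0 0 0 0 0
  0 0 0 6 0
  0 0 0 7 0
  0 0 0 0 0
Max pheromone 7 at (2,3)

Answer: (2,3)=7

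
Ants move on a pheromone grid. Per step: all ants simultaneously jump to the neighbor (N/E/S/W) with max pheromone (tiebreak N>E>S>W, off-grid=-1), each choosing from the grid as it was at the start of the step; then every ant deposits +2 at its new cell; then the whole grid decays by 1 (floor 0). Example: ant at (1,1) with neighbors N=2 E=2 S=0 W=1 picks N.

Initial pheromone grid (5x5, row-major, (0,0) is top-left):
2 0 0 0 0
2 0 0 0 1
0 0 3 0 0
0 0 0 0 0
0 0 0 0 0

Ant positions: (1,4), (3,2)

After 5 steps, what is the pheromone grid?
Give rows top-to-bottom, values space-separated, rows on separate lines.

After step 1: ants at (0,4),(2,2)
  1 0 0 0 1
  1 0 0 0 0
  0 0 4 0 0
  0 0 0 0 0
  0 0 0 0 0
After step 2: ants at (1,4),(1,2)
  0 0 0 0 0
  0 0 1 0 1
  0 0 3 0 0
  0 0 0 0 0
  0 0 0 0 0
After step 3: ants at (0,4),(2,2)
  0 0 0 0 1
  0 0 0 0 0
  0 0 4 0 0
  0 0 0 0 0
  0 0 0 0 0
After step 4: ants at (1,4),(1,2)
  0 0 0 0 0
  0 0 1 0 1
  0 0 3 0 0
  0 0 0 0 0
  0 0 0 0 0
After step 5: ants at (0,4),(2,2)
  0 0 0 0 1
  0 0 0 0 0
  0 0 4 0 0
  0 0 0 0 0
  0 0 0 0 0

0 0 0 0 1
0 0 0 0 0
0 0 4 0 0
0 0 0 0 0
0 0 0 0 0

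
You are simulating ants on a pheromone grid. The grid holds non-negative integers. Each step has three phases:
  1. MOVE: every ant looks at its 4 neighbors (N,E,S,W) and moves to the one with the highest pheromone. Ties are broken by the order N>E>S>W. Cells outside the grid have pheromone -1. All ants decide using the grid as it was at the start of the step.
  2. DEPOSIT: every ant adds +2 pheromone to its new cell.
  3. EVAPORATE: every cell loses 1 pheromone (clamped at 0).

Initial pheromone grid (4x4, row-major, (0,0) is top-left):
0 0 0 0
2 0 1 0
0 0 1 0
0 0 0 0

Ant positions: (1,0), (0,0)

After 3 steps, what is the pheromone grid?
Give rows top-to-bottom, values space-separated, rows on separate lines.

After step 1: ants at (0,0),(1,0)
  1 0 0 0
  3 0 0 0
  0 0 0 0
  0 0 0 0
After step 2: ants at (1,0),(0,0)
  2 0 0 0
  4 0 0 0
  0 0 0 0
  0 0 0 0
After step 3: ants at (0,0),(1,0)
  3 0 0 0
  5 0 0 0
  0 0 0 0
  0 0 0 0

3 0 0 0
5 0 0 0
0 0 0 0
0 0 0 0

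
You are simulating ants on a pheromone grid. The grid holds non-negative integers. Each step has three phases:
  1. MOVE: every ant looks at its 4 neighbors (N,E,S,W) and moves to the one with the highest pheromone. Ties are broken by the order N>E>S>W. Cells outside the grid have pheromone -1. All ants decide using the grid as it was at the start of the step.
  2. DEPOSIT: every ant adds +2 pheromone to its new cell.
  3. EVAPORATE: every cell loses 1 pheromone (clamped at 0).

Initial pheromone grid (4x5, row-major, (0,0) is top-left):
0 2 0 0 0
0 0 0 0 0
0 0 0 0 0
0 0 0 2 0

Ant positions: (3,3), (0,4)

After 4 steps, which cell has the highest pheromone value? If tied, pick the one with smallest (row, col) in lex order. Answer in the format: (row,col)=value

Step 1: ant0:(3,3)->N->(2,3) | ant1:(0,4)->S->(1,4)
  grid max=1 at (0,1)
Step 2: ant0:(2,3)->S->(3,3) | ant1:(1,4)->N->(0,4)
  grid max=2 at (3,3)
Step 3: ant0:(3,3)->N->(2,3) | ant1:(0,4)->S->(1,4)
  grid max=1 at (1,4)
Step 4: ant0:(2,3)->S->(3,3) | ant1:(1,4)->N->(0,4)
  grid max=2 at (3,3)
Final grid:
  0 0 0 0 1
  0 0 0 0 0
  0 0 0 0 0
  0 0 0 2 0
Max pheromone 2 at (3,3)

Answer: (3,3)=2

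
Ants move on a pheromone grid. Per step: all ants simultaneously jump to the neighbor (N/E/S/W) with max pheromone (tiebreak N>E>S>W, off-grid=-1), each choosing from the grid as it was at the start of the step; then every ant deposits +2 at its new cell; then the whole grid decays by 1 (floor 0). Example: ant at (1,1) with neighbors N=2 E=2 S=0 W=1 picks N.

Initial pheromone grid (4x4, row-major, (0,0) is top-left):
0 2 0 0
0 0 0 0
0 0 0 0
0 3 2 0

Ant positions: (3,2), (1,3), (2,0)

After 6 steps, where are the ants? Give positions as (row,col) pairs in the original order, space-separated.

Step 1: ant0:(3,2)->W->(3,1) | ant1:(1,3)->N->(0,3) | ant2:(2,0)->N->(1,0)
  grid max=4 at (3,1)
Step 2: ant0:(3,1)->E->(3,2) | ant1:(0,3)->S->(1,3) | ant2:(1,0)->N->(0,0)
  grid max=3 at (3,1)
Step 3: ant0:(3,2)->W->(3,1) | ant1:(1,3)->N->(0,3) | ant2:(0,0)->E->(0,1)
  grid max=4 at (3,1)
Step 4: ant0:(3,1)->E->(3,2) | ant1:(0,3)->S->(1,3) | ant2:(0,1)->E->(0,2)
  grid max=3 at (3,1)
Step 5: ant0:(3,2)->W->(3,1) | ant1:(1,3)->N->(0,3) | ant2:(0,2)->E->(0,3)
  grid max=4 at (3,1)
Step 6: ant0:(3,1)->E->(3,2) | ant1:(0,3)->S->(1,3) | ant2:(0,3)->S->(1,3)
  grid max=3 at (1,3)

(3,2) (1,3) (1,3)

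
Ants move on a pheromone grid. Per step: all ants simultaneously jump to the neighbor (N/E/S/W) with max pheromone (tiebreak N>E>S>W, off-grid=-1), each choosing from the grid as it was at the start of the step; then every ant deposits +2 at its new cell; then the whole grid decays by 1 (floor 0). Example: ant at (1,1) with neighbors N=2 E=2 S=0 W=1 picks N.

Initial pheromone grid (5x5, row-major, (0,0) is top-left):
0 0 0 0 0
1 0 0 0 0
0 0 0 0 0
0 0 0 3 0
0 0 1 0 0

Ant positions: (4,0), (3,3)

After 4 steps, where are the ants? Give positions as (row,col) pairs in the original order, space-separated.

Step 1: ant0:(4,0)->N->(3,0) | ant1:(3,3)->N->(2,3)
  grid max=2 at (3,3)
Step 2: ant0:(3,0)->N->(2,0) | ant1:(2,3)->S->(3,3)
  grid max=3 at (3,3)
Step 3: ant0:(2,0)->N->(1,0) | ant1:(3,3)->N->(2,3)
  grid max=2 at (3,3)
Step 4: ant0:(1,0)->N->(0,0) | ant1:(2,3)->S->(3,3)
  grid max=3 at (3,3)

(0,0) (3,3)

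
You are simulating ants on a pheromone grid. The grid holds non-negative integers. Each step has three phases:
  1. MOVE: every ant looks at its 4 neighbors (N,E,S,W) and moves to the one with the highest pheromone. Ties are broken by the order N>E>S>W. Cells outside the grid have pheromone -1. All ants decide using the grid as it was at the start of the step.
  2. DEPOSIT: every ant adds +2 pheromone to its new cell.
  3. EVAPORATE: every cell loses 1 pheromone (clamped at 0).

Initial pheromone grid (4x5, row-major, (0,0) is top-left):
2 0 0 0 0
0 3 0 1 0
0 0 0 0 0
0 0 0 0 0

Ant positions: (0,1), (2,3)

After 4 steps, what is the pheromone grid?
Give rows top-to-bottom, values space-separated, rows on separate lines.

After step 1: ants at (1,1),(1,3)
  1 0 0 0 0
  0 4 0 2 0
  0 0 0 0 0
  0 0 0 0 0
After step 2: ants at (0,1),(0,3)
  0 1 0 1 0
  0 3 0 1 0
  0 0 0 0 0
  0 0 0 0 0
After step 3: ants at (1,1),(1,3)
  0 0 0 0 0
  0 4 0 2 0
  0 0 0 0 0
  0 0 0 0 0
After step 4: ants at (0,1),(0,3)
  0 1 0 1 0
  0 3 0 1 0
  0 0 0 0 0
  0 0 0 0 0

0 1 0 1 0
0 3 0 1 0
0 0 0 0 0
0 0 0 0 0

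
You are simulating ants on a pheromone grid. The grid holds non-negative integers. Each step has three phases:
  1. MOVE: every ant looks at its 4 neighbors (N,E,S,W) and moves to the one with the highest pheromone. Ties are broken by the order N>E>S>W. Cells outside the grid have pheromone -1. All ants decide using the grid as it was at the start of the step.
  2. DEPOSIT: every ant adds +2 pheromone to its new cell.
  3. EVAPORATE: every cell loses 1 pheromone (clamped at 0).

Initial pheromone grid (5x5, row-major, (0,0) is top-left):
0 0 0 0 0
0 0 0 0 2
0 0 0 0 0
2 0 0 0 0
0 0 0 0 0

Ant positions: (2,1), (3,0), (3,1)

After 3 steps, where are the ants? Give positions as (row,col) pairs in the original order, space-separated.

Step 1: ant0:(2,1)->N->(1,1) | ant1:(3,0)->N->(2,0) | ant2:(3,1)->W->(3,0)
  grid max=3 at (3,0)
Step 2: ant0:(1,1)->N->(0,1) | ant1:(2,0)->S->(3,0) | ant2:(3,0)->N->(2,0)
  grid max=4 at (3,0)
Step 3: ant0:(0,1)->E->(0,2) | ant1:(3,0)->N->(2,0) | ant2:(2,0)->S->(3,0)
  grid max=5 at (3,0)

(0,2) (2,0) (3,0)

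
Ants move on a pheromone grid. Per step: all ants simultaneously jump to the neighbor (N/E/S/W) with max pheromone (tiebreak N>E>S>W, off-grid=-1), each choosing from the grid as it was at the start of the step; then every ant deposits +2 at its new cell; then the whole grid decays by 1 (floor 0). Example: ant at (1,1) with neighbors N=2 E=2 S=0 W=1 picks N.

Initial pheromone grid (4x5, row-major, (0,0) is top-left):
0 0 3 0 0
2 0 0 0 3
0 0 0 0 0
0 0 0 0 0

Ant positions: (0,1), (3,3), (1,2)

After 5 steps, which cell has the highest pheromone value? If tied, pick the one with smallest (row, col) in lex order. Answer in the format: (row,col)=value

Step 1: ant0:(0,1)->E->(0,2) | ant1:(3,3)->N->(2,3) | ant2:(1,2)->N->(0,2)
  grid max=6 at (0,2)
Step 2: ant0:(0,2)->E->(0,3) | ant1:(2,3)->N->(1,3) | ant2:(0,2)->E->(0,3)
  grid max=5 at (0,2)
Step 3: ant0:(0,3)->W->(0,2) | ant1:(1,3)->N->(0,3) | ant2:(0,3)->W->(0,2)
  grid max=8 at (0,2)
Step 4: ant0:(0,2)->E->(0,3) | ant1:(0,3)->W->(0,2) | ant2:(0,2)->E->(0,3)
  grid max=9 at (0,2)
Step 5: ant0:(0,3)->W->(0,2) | ant1:(0,2)->E->(0,3) | ant2:(0,3)->W->(0,2)
  grid max=12 at (0,2)
Final grid:
  0 0 12 8 0
  0 0 0 0 0
  0 0 0 0 0
  0 0 0 0 0
Max pheromone 12 at (0,2)

Answer: (0,2)=12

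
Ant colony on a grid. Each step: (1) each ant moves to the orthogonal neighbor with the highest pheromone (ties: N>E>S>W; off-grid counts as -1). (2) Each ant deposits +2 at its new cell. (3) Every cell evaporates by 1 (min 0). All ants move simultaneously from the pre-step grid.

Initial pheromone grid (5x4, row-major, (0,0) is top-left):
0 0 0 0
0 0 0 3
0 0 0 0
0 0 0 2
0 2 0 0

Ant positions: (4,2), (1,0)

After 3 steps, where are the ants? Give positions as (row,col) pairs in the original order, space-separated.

Step 1: ant0:(4,2)->W->(4,1) | ant1:(1,0)->N->(0,0)
  grid max=3 at (4,1)
Step 2: ant0:(4,1)->N->(3,1) | ant1:(0,0)->E->(0,1)
  grid max=2 at (4,1)
Step 3: ant0:(3,1)->S->(4,1) | ant1:(0,1)->E->(0,2)
  grid max=3 at (4,1)

(4,1) (0,2)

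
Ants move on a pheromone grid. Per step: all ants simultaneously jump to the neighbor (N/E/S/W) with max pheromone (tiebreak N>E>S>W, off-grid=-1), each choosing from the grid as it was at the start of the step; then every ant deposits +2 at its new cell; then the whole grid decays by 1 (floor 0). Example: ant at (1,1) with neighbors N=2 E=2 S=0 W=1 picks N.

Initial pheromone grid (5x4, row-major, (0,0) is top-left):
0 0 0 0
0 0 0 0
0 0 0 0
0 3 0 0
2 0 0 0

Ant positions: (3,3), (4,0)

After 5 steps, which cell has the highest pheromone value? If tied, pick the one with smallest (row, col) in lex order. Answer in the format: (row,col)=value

Answer: (3,1)=2

Derivation:
Step 1: ant0:(3,3)->N->(2,3) | ant1:(4,0)->N->(3,0)
  grid max=2 at (3,1)
Step 2: ant0:(2,3)->N->(1,3) | ant1:(3,0)->E->(3,1)
  grid max=3 at (3,1)
Step 3: ant0:(1,3)->N->(0,3) | ant1:(3,1)->N->(2,1)
  grid max=2 at (3,1)
Step 4: ant0:(0,3)->S->(1,3) | ant1:(2,1)->S->(3,1)
  grid max=3 at (3,1)
Step 5: ant0:(1,3)->N->(0,3) | ant1:(3,1)->N->(2,1)
  grid max=2 at (3,1)
Final grid:
  0 0 0 1
  0 0 0 0
  0 1 0 0
  0 2 0 0
  0 0 0 0
Max pheromone 2 at (3,1)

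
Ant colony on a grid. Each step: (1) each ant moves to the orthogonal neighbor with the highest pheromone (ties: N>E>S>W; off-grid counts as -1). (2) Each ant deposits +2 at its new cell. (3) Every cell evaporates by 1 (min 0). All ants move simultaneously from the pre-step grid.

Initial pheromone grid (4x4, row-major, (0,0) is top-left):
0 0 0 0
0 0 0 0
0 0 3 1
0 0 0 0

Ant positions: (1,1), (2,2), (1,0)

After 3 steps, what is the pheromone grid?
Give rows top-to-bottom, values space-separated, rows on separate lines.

After step 1: ants at (0,1),(2,3),(0,0)
  1 1 0 0
  0 0 0 0
  0 0 2 2
  0 0 0 0
After step 2: ants at (0,0),(2,2),(0,1)
  2 2 0 0
  0 0 0 0
  0 0 3 1
  0 0 0 0
After step 3: ants at (0,1),(2,3),(0,0)
  3 3 0 0
  0 0 0 0
  0 0 2 2
  0 0 0 0

3 3 0 0
0 0 0 0
0 0 2 2
0 0 0 0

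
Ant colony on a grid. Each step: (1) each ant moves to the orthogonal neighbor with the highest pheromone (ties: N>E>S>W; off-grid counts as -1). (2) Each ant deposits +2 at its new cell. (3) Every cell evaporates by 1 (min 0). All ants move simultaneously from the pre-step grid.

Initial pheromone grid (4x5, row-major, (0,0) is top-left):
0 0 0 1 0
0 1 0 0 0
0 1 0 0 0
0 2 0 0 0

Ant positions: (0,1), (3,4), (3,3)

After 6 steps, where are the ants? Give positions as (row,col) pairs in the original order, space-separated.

Step 1: ant0:(0,1)->S->(1,1) | ant1:(3,4)->N->(2,4) | ant2:(3,3)->N->(2,3)
  grid max=2 at (1,1)
Step 2: ant0:(1,1)->N->(0,1) | ant1:(2,4)->W->(2,3) | ant2:(2,3)->E->(2,4)
  grid max=2 at (2,3)
Step 3: ant0:(0,1)->S->(1,1) | ant1:(2,3)->E->(2,4) | ant2:(2,4)->W->(2,3)
  grid max=3 at (2,3)
Step 4: ant0:(1,1)->N->(0,1) | ant1:(2,4)->W->(2,3) | ant2:(2,3)->E->(2,4)
  grid max=4 at (2,3)
Step 5: ant0:(0,1)->S->(1,1) | ant1:(2,3)->E->(2,4) | ant2:(2,4)->W->(2,3)
  grid max=5 at (2,3)
Step 6: ant0:(1,1)->N->(0,1) | ant1:(2,4)->W->(2,3) | ant2:(2,3)->E->(2,4)
  grid max=6 at (2,3)

(0,1) (2,3) (2,4)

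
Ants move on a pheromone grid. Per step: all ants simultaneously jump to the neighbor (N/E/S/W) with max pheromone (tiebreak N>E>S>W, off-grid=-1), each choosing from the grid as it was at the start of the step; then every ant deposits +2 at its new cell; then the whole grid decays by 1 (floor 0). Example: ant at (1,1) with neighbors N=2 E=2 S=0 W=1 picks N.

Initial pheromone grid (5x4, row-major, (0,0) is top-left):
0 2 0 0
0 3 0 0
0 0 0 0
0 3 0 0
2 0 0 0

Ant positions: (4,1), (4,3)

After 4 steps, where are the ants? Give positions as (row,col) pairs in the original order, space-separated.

Step 1: ant0:(4,1)->N->(3,1) | ant1:(4,3)->N->(3,3)
  grid max=4 at (3,1)
Step 2: ant0:(3,1)->N->(2,1) | ant1:(3,3)->N->(2,3)
  grid max=3 at (3,1)
Step 3: ant0:(2,1)->S->(3,1) | ant1:(2,3)->N->(1,3)
  grid max=4 at (3,1)
Step 4: ant0:(3,1)->N->(2,1) | ant1:(1,3)->N->(0,3)
  grid max=3 at (3,1)

(2,1) (0,3)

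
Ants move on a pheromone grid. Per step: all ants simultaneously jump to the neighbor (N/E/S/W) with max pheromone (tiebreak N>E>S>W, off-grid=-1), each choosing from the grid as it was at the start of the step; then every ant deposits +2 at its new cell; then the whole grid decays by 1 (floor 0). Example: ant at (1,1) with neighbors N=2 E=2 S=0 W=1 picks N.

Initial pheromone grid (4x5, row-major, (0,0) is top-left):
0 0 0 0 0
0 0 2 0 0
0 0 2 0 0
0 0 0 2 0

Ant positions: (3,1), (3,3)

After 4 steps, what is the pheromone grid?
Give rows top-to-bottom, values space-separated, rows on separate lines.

After step 1: ants at (2,1),(2,3)
  0 0 0 0 0
  0 0 1 0 0
  0 1 1 1 0
  0 0 0 1 0
After step 2: ants at (2,2),(3,3)
  0 0 0 0 0
  0 0 0 0 0
  0 0 2 0 0
  0 0 0 2 0
After step 3: ants at (1,2),(2,3)
  0 0 0 0 0
  0 0 1 0 0
  0 0 1 1 0
  0 0 0 1 0
After step 4: ants at (2,2),(3,3)
  0 0 0 0 0
  0 0 0 0 0
  0 0 2 0 0
  0 0 0 2 0

0 0 0 0 0
0 0 0 0 0
0 0 2 0 0
0 0 0 2 0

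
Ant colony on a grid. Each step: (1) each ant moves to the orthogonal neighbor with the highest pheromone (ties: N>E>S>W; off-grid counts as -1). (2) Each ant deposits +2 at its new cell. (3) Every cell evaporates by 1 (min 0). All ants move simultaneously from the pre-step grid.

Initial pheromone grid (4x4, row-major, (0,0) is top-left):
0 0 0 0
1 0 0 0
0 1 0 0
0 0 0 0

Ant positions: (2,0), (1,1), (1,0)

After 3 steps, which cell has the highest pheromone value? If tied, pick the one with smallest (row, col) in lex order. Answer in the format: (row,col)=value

Answer: (1,0)=6

Derivation:
Step 1: ant0:(2,0)->N->(1,0) | ant1:(1,1)->S->(2,1) | ant2:(1,0)->N->(0,0)
  grid max=2 at (1,0)
Step 2: ant0:(1,0)->N->(0,0) | ant1:(2,1)->N->(1,1) | ant2:(0,0)->S->(1,0)
  grid max=3 at (1,0)
Step 3: ant0:(0,0)->S->(1,0) | ant1:(1,1)->W->(1,0) | ant2:(1,0)->N->(0,0)
  grid max=6 at (1,0)
Final grid:
  3 0 0 0
  6 0 0 0
  0 0 0 0
  0 0 0 0
Max pheromone 6 at (1,0)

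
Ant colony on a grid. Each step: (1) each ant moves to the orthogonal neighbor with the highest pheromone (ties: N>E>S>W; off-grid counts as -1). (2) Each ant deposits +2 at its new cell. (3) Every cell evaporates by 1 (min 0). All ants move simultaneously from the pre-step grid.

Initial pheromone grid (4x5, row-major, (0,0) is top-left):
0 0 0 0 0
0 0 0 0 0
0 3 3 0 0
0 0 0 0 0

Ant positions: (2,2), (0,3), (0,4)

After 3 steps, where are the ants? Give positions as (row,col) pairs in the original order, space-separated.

Step 1: ant0:(2,2)->W->(2,1) | ant1:(0,3)->E->(0,4) | ant2:(0,4)->S->(1,4)
  grid max=4 at (2,1)
Step 2: ant0:(2,1)->E->(2,2) | ant1:(0,4)->S->(1,4) | ant2:(1,4)->N->(0,4)
  grid max=3 at (2,1)
Step 3: ant0:(2,2)->W->(2,1) | ant1:(1,4)->N->(0,4) | ant2:(0,4)->S->(1,4)
  grid max=4 at (2,1)

(2,1) (0,4) (1,4)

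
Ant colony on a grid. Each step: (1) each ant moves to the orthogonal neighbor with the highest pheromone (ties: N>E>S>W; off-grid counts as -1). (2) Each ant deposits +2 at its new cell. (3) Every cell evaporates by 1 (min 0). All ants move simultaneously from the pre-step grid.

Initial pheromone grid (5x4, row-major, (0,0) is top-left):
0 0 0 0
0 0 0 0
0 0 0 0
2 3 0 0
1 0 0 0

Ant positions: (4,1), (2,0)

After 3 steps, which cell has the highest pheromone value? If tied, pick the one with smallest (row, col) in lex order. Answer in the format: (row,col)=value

Step 1: ant0:(4,1)->N->(3,1) | ant1:(2,0)->S->(3,0)
  grid max=4 at (3,1)
Step 2: ant0:(3,1)->W->(3,0) | ant1:(3,0)->E->(3,1)
  grid max=5 at (3,1)
Step 3: ant0:(3,0)->E->(3,1) | ant1:(3,1)->W->(3,0)
  grid max=6 at (3,1)
Final grid:
  0 0 0 0
  0 0 0 0
  0 0 0 0
  5 6 0 0
  0 0 0 0
Max pheromone 6 at (3,1)

Answer: (3,1)=6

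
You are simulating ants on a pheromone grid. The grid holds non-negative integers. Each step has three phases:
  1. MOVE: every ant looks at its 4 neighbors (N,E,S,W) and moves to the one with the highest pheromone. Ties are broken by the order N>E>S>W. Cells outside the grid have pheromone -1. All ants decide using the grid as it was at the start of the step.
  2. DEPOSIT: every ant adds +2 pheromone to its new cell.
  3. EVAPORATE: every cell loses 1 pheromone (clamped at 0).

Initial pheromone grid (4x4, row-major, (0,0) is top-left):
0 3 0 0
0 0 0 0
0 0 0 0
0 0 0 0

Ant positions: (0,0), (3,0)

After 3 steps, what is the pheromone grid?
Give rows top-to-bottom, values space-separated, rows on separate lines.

After step 1: ants at (0,1),(2,0)
  0 4 0 0
  0 0 0 0
  1 0 0 0
  0 0 0 0
After step 2: ants at (0,2),(1,0)
  0 3 1 0
  1 0 0 0
  0 0 0 0
  0 0 0 0
After step 3: ants at (0,1),(0,0)
  1 4 0 0
  0 0 0 0
  0 0 0 0
  0 0 0 0

1 4 0 0
0 0 0 0
0 0 0 0
0 0 0 0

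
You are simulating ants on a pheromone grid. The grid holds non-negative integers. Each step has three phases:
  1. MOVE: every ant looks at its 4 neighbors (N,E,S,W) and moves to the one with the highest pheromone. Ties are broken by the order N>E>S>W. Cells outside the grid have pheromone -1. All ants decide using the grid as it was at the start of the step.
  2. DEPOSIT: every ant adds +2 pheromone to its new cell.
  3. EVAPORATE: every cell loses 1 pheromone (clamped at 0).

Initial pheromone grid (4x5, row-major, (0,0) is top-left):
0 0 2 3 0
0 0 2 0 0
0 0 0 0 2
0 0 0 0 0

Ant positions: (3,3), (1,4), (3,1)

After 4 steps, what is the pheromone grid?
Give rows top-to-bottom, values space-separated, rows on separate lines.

After step 1: ants at (2,3),(2,4),(2,1)
  0 0 1 2 0
  0 0 1 0 0
  0 1 0 1 3
  0 0 0 0 0
After step 2: ants at (2,4),(2,3),(1,1)
  0 0 0 1 0
  0 1 0 0 0
  0 0 0 2 4
  0 0 0 0 0
After step 3: ants at (2,3),(2,4),(0,1)
  0 1 0 0 0
  0 0 0 0 0
  0 0 0 3 5
  0 0 0 0 0
After step 4: ants at (2,4),(2,3),(0,2)
  0 0 1 0 0
  0 0 0 0 0
  0 0 0 4 6
  0 0 0 0 0

0 0 1 0 0
0 0 0 0 0
0 0 0 4 6
0 0 0 0 0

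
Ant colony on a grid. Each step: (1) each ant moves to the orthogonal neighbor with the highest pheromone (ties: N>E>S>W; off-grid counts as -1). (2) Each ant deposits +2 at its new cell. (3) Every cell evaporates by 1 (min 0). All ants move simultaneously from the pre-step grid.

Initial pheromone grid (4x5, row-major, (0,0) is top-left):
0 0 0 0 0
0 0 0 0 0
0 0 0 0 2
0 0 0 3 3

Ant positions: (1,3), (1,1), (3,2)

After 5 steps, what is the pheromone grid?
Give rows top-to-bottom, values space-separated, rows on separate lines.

After step 1: ants at (0,3),(0,1),(3,3)
  0 1 0 1 0
  0 0 0 0 0
  0 0 0 0 1
  0 0 0 4 2
After step 2: ants at (0,4),(0,2),(3,4)
  0 0 1 0 1
  0 0 0 0 0
  0 0 0 0 0
  0 0 0 3 3
After step 3: ants at (1,4),(0,3),(3,3)
  0 0 0 1 0
  0 0 0 0 1
  0 0 0 0 0
  0 0 0 4 2
After step 4: ants at (0,4),(0,4),(3,4)
  0 0 0 0 3
  0 0 0 0 0
  0 0 0 0 0
  0 0 0 3 3
After step 5: ants at (1,4),(1,4),(3,3)
  0 0 0 0 2
  0 0 0 0 3
  0 0 0 0 0
  0 0 0 4 2

0 0 0 0 2
0 0 0 0 3
0 0 0 0 0
0 0 0 4 2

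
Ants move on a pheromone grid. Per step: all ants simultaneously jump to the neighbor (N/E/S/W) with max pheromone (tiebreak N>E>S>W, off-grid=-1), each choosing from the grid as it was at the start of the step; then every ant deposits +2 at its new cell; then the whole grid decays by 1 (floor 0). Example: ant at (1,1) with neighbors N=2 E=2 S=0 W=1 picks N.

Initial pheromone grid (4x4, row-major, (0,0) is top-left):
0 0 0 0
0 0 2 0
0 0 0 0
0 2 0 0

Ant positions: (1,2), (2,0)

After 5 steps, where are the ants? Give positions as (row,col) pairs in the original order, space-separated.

Step 1: ant0:(1,2)->N->(0,2) | ant1:(2,0)->N->(1,0)
  grid max=1 at (0,2)
Step 2: ant0:(0,2)->S->(1,2) | ant1:(1,0)->N->(0,0)
  grid max=2 at (1,2)
Step 3: ant0:(1,2)->N->(0,2) | ant1:(0,0)->E->(0,1)
  grid max=1 at (0,1)
Step 4: ant0:(0,2)->S->(1,2) | ant1:(0,1)->E->(0,2)
  grid max=2 at (0,2)
Step 5: ant0:(1,2)->N->(0,2) | ant1:(0,2)->S->(1,2)
  grid max=3 at (0,2)

(0,2) (1,2)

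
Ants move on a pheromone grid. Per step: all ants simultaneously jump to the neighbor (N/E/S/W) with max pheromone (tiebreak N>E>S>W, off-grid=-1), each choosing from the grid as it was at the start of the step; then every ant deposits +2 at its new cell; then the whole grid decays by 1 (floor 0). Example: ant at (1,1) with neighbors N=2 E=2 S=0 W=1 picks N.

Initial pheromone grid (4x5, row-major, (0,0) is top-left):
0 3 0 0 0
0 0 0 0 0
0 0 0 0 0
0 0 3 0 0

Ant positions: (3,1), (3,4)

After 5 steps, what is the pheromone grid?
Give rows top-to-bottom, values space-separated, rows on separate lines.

After step 1: ants at (3,2),(2,4)
  0 2 0 0 0
  0 0 0 0 0
  0 0 0 0 1
  0 0 4 0 0
After step 2: ants at (2,2),(1,4)
  0 1 0 0 0
  0 0 0 0 1
  0 0 1 0 0
  0 0 3 0 0
After step 3: ants at (3,2),(0,4)
  0 0 0 0 1
  0 0 0 0 0
  0 0 0 0 0
  0 0 4 0 0
After step 4: ants at (2,2),(1,4)
  0 0 0 0 0
  0 0 0 0 1
  0 0 1 0 0
  0 0 3 0 0
After step 5: ants at (3,2),(0,4)
  0 0 0 0 1
  0 0 0 0 0
  0 0 0 0 0
  0 0 4 0 0

0 0 0 0 1
0 0 0 0 0
0 0 0 0 0
0 0 4 0 0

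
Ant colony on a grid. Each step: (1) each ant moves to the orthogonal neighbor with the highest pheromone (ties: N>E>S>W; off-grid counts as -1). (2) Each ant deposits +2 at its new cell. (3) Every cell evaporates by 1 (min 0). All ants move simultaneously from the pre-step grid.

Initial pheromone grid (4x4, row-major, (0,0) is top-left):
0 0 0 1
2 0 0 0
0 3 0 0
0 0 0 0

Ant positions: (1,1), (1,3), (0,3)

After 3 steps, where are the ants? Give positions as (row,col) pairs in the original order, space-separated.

Step 1: ant0:(1,1)->S->(2,1) | ant1:(1,3)->N->(0,3) | ant2:(0,3)->S->(1,3)
  grid max=4 at (2,1)
Step 2: ant0:(2,1)->N->(1,1) | ant1:(0,3)->S->(1,3) | ant2:(1,3)->N->(0,3)
  grid max=3 at (0,3)
Step 3: ant0:(1,1)->S->(2,1) | ant1:(1,3)->N->(0,3) | ant2:(0,3)->S->(1,3)
  grid max=4 at (0,3)

(2,1) (0,3) (1,3)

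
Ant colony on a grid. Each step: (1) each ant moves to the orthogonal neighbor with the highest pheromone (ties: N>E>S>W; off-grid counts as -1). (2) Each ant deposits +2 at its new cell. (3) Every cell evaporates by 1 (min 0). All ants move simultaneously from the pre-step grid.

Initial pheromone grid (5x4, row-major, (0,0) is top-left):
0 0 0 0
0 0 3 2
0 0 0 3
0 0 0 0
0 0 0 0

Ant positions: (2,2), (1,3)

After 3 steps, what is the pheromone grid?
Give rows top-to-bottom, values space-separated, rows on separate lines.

After step 1: ants at (1,2),(2,3)
  0 0 0 0
  0 0 4 1
  0 0 0 4
  0 0 0 0
  0 0 0 0
After step 2: ants at (1,3),(1,3)
  0 0 0 0
  0 0 3 4
  0 0 0 3
  0 0 0 0
  0 0 0 0
After step 3: ants at (2,3),(2,3)
  0 0 0 0
  0 0 2 3
  0 0 0 6
  0 0 0 0
  0 0 0 0

0 0 0 0
0 0 2 3
0 0 0 6
0 0 0 0
0 0 0 0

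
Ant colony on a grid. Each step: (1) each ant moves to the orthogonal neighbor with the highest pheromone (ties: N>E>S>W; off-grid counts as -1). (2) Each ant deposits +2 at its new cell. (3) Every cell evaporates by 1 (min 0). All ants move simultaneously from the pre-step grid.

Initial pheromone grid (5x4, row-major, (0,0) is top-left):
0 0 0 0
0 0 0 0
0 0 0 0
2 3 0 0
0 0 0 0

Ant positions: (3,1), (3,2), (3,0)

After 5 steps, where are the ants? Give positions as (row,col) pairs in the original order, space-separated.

Step 1: ant0:(3,1)->W->(3,0) | ant1:(3,2)->W->(3,1) | ant2:(3,0)->E->(3,1)
  grid max=6 at (3,1)
Step 2: ant0:(3,0)->E->(3,1) | ant1:(3,1)->W->(3,0) | ant2:(3,1)->W->(3,0)
  grid max=7 at (3,1)
Step 3: ant0:(3,1)->W->(3,0) | ant1:(3,0)->E->(3,1) | ant2:(3,0)->E->(3,1)
  grid max=10 at (3,1)
Step 4: ant0:(3,0)->E->(3,1) | ant1:(3,1)->W->(3,0) | ant2:(3,1)->W->(3,0)
  grid max=11 at (3,1)
Step 5: ant0:(3,1)->W->(3,0) | ant1:(3,0)->E->(3,1) | ant2:(3,0)->E->(3,1)
  grid max=14 at (3,1)

(3,0) (3,1) (3,1)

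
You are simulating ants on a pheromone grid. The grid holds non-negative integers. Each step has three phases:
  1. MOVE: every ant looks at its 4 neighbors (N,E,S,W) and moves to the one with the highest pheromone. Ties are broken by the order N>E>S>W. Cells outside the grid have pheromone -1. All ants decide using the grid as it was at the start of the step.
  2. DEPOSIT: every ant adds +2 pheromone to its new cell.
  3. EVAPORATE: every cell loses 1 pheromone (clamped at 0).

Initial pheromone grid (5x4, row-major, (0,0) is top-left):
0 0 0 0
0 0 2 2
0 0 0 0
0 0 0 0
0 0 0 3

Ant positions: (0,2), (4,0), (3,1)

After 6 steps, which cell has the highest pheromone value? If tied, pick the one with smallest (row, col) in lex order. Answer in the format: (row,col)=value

Step 1: ant0:(0,2)->S->(1,2) | ant1:(4,0)->N->(3,0) | ant2:(3,1)->N->(2,1)
  grid max=3 at (1,2)
Step 2: ant0:(1,2)->E->(1,3) | ant1:(3,0)->N->(2,0) | ant2:(2,1)->N->(1,1)
  grid max=2 at (1,2)
Step 3: ant0:(1,3)->W->(1,2) | ant1:(2,0)->N->(1,0) | ant2:(1,1)->E->(1,2)
  grid max=5 at (1,2)
Step 4: ant0:(1,2)->E->(1,3) | ant1:(1,0)->N->(0,0) | ant2:(1,2)->E->(1,3)
  grid max=4 at (1,2)
Step 5: ant0:(1,3)->W->(1,2) | ant1:(0,0)->E->(0,1) | ant2:(1,3)->W->(1,2)
  grid max=7 at (1,2)
Step 6: ant0:(1,2)->E->(1,3) | ant1:(0,1)->E->(0,2) | ant2:(1,2)->E->(1,3)
  grid max=6 at (1,2)
Final grid:
  0 0 1 0
  0 0 6 6
  0 0 0 0
  0 0 0 0
  0 0 0 0
Max pheromone 6 at (1,2)

Answer: (1,2)=6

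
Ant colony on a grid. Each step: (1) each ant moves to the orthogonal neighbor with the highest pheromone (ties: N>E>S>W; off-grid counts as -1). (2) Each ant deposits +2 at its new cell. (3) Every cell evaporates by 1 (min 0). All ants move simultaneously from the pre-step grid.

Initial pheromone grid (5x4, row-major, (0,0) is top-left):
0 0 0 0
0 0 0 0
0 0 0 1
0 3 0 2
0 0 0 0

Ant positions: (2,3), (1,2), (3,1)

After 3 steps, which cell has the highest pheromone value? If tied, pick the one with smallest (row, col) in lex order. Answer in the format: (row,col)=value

Step 1: ant0:(2,3)->S->(3,3) | ant1:(1,2)->N->(0,2) | ant2:(3,1)->N->(2,1)
  grid max=3 at (3,3)
Step 2: ant0:(3,3)->N->(2,3) | ant1:(0,2)->E->(0,3) | ant2:(2,1)->S->(3,1)
  grid max=3 at (3,1)
Step 3: ant0:(2,3)->S->(3,3) | ant1:(0,3)->S->(1,3) | ant2:(3,1)->N->(2,1)
  grid max=3 at (3,3)
Final grid:
  0 0 0 0
  0 0 0 1
  0 1 0 0
  0 2 0 3
  0 0 0 0
Max pheromone 3 at (3,3)

Answer: (3,3)=3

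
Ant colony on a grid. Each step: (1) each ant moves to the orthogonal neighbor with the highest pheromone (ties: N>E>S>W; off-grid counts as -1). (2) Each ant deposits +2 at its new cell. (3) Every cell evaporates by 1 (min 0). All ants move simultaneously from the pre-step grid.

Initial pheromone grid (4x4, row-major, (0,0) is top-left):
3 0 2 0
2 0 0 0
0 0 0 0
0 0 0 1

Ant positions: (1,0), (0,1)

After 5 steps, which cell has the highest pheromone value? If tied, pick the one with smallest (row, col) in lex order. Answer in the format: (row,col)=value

Step 1: ant0:(1,0)->N->(0,0) | ant1:(0,1)->W->(0,0)
  grid max=6 at (0,0)
Step 2: ant0:(0,0)->S->(1,0) | ant1:(0,0)->S->(1,0)
  grid max=5 at (0,0)
Step 3: ant0:(1,0)->N->(0,0) | ant1:(1,0)->N->(0,0)
  grid max=8 at (0,0)
Step 4: ant0:(0,0)->S->(1,0) | ant1:(0,0)->S->(1,0)
  grid max=7 at (0,0)
Step 5: ant0:(1,0)->N->(0,0) | ant1:(1,0)->N->(0,0)
  grid max=10 at (0,0)
Final grid:
  10 0 0 0
  5 0 0 0
  0 0 0 0
  0 0 0 0
Max pheromone 10 at (0,0)

Answer: (0,0)=10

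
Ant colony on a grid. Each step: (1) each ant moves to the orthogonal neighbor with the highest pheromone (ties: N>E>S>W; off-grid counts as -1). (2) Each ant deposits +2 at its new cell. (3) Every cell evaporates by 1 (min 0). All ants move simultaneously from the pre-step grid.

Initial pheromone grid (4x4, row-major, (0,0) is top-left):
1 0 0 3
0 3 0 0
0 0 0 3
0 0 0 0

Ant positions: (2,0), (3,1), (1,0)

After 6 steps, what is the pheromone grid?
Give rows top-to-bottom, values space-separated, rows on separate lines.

After step 1: ants at (1,0),(2,1),(1,1)
  0 0 0 2
  1 4 0 0
  0 1 0 2
  0 0 0 0
After step 2: ants at (1,1),(1,1),(2,1)
  0 0 0 1
  0 7 0 0
  0 2 0 1
  0 0 0 0
After step 3: ants at (2,1),(2,1),(1,1)
  0 0 0 0
  0 8 0 0
  0 5 0 0
  0 0 0 0
After step 4: ants at (1,1),(1,1),(2,1)
  0 0 0 0
  0 11 0 0
  0 6 0 0
  0 0 0 0
After step 5: ants at (2,1),(2,1),(1,1)
  0 0 0 0
  0 12 0 0
  0 9 0 0
  0 0 0 0
After step 6: ants at (1,1),(1,1),(2,1)
  0 0 0 0
  0 15 0 0
  0 10 0 0
  0 0 0 0

0 0 0 0
0 15 0 0
0 10 0 0
0 0 0 0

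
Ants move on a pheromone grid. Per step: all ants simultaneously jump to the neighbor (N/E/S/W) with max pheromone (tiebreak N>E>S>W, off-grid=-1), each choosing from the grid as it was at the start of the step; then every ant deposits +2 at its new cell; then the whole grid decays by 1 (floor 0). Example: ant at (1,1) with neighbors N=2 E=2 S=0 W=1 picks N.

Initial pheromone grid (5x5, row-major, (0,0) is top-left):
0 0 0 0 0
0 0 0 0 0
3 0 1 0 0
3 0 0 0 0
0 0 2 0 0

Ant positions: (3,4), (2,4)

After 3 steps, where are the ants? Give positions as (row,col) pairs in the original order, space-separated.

Step 1: ant0:(3,4)->N->(2,4) | ant1:(2,4)->N->(1,4)
  grid max=2 at (2,0)
Step 2: ant0:(2,4)->N->(1,4) | ant1:(1,4)->S->(2,4)
  grid max=2 at (1,4)
Step 3: ant0:(1,4)->S->(2,4) | ant1:(2,4)->N->(1,4)
  grid max=3 at (1,4)

(2,4) (1,4)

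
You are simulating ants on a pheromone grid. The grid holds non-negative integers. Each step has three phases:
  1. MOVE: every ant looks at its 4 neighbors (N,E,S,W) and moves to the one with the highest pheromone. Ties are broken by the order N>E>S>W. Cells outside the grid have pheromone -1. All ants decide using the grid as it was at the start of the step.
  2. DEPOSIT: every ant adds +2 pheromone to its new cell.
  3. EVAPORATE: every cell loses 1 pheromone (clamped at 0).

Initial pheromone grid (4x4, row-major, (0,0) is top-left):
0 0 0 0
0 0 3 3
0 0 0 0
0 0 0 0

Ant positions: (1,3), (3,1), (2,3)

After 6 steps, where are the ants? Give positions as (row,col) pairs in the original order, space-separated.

Step 1: ant0:(1,3)->W->(1,2) | ant1:(3,1)->N->(2,1) | ant2:(2,3)->N->(1,3)
  grid max=4 at (1,2)
Step 2: ant0:(1,2)->E->(1,3) | ant1:(2,1)->N->(1,1) | ant2:(1,3)->W->(1,2)
  grid max=5 at (1,2)
Step 3: ant0:(1,3)->W->(1,2) | ant1:(1,1)->E->(1,2) | ant2:(1,2)->E->(1,3)
  grid max=8 at (1,2)
Step 4: ant0:(1,2)->E->(1,3) | ant1:(1,2)->E->(1,3) | ant2:(1,3)->W->(1,2)
  grid max=9 at (1,2)
Step 5: ant0:(1,3)->W->(1,2) | ant1:(1,3)->W->(1,2) | ant2:(1,2)->E->(1,3)
  grid max=12 at (1,2)
Step 6: ant0:(1,2)->E->(1,3) | ant1:(1,2)->E->(1,3) | ant2:(1,3)->W->(1,2)
  grid max=13 at (1,2)

(1,3) (1,3) (1,2)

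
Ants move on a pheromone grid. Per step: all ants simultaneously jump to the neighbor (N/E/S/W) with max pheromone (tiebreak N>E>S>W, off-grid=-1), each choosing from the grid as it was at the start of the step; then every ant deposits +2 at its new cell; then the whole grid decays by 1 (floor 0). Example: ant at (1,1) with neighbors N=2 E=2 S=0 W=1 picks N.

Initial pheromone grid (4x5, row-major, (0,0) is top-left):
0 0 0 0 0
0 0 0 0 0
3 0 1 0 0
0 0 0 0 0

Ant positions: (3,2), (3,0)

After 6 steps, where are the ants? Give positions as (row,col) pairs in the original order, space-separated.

Step 1: ant0:(3,2)->N->(2,2) | ant1:(3,0)->N->(2,0)
  grid max=4 at (2,0)
Step 2: ant0:(2,2)->N->(1,2) | ant1:(2,0)->N->(1,0)
  grid max=3 at (2,0)
Step 3: ant0:(1,2)->S->(2,2) | ant1:(1,0)->S->(2,0)
  grid max=4 at (2,0)
Step 4: ant0:(2,2)->N->(1,2) | ant1:(2,0)->N->(1,0)
  grid max=3 at (2,0)
Step 5: ant0:(1,2)->S->(2,2) | ant1:(1,0)->S->(2,0)
  grid max=4 at (2,0)
Step 6: ant0:(2,2)->N->(1,2) | ant1:(2,0)->N->(1,0)
  grid max=3 at (2,0)

(1,2) (1,0)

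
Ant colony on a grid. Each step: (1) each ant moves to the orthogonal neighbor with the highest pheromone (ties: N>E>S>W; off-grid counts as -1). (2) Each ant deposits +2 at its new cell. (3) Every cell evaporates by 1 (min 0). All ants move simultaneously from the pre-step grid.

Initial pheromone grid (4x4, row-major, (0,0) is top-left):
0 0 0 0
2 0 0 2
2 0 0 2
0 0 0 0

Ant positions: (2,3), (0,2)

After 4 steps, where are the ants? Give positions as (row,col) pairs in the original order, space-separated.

Step 1: ant0:(2,3)->N->(1,3) | ant1:(0,2)->E->(0,3)
  grid max=3 at (1,3)
Step 2: ant0:(1,3)->N->(0,3) | ant1:(0,3)->S->(1,3)
  grid max=4 at (1,3)
Step 3: ant0:(0,3)->S->(1,3) | ant1:(1,3)->N->(0,3)
  grid max=5 at (1,3)
Step 4: ant0:(1,3)->N->(0,3) | ant1:(0,3)->S->(1,3)
  grid max=6 at (1,3)

(0,3) (1,3)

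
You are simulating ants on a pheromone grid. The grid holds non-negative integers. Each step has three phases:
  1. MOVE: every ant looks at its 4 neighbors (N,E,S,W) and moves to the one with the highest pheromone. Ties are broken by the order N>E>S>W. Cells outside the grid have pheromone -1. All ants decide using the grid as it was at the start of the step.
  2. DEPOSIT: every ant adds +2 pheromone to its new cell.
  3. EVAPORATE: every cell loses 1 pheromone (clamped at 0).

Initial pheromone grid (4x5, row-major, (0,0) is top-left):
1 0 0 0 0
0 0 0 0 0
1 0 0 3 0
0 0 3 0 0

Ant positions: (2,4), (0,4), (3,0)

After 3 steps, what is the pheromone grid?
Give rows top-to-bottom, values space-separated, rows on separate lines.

After step 1: ants at (2,3),(1,4),(2,0)
  0 0 0 0 0
  0 0 0 0 1
  2 0 0 4 0
  0 0 2 0 0
After step 2: ants at (1,3),(0,4),(1,0)
  0 0 0 0 1
  1 0 0 1 0
  1 0 0 3 0
  0 0 1 0 0
After step 3: ants at (2,3),(1,4),(2,0)
  0 0 0 0 0
  0 0 0 0 1
  2 0 0 4 0
  0 0 0 0 0

0 0 0 0 0
0 0 0 0 1
2 0 0 4 0
0 0 0 0 0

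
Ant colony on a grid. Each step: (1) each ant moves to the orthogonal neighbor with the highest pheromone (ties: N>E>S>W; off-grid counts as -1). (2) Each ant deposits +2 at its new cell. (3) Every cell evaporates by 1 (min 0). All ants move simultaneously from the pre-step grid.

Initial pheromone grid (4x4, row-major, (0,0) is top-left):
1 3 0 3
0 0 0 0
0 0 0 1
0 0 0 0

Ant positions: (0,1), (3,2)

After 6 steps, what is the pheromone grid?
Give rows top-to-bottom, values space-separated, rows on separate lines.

After step 1: ants at (0,0),(2,2)
  2 2 0 2
  0 0 0 0
  0 0 1 0
  0 0 0 0
After step 2: ants at (0,1),(1,2)
  1 3 0 1
  0 0 1 0
  0 0 0 0
  0 0 0 0
After step 3: ants at (0,0),(0,2)
  2 2 1 0
  0 0 0 0
  0 0 0 0
  0 0 0 0
After step 4: ants at (0,1),(0,1)
  1 5 0 0
  0 0 0 0
  0 0 0 0
  0 0 0 0
After step 5: ants at (0,0),(0,0)
  4 4 0 0
  0 0 0 0
  0 0 0 0
  0 0 0 0
After step 6: ants at (0,1),(0,1)
  3 7 0 0
  0 0 0 0
  0 0 0 0
  0 0 0 0

3 7 0 0
0 0 0 0
0 0 0 0
0 0 0 0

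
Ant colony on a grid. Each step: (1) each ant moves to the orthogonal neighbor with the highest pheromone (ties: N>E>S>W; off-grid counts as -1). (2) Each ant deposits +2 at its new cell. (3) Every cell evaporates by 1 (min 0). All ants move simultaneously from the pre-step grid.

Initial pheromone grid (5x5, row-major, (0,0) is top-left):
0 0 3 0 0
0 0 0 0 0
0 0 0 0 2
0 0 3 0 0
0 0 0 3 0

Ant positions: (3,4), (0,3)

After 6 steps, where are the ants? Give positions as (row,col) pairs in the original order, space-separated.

Step 1: ant0:(3,4)->N->(2,4) | ant1:(0,3)->W->(0,2)
  grid max=4 at (0,2)
Step 2: ant0:(2,4)->N->(1,4) | ant1:(0,2)->E->(0,3)
  grid max=3 at (0,2)
Step 3: ant0:(1,4)->S->(2,4) | ant1:(0,3)->W->(0,2)
  grid max=4 at (0,2)
Step 4: ant0:(2,4)->N->(1,4) | ant1:(0,2)->E->(0,3)
  grid max=3 at (0,2)
Step 5: ant0:(1,4)->S->(2,4) | ant1:(0,3)->W->(0,2)
  grid max=4 at (0,2)
Step 6: ant0:(2,4)->N->(1,4) | ant1:(0,2)->E->(0,3)
  grid max=3 at (0,2)

(1,4) (0,3)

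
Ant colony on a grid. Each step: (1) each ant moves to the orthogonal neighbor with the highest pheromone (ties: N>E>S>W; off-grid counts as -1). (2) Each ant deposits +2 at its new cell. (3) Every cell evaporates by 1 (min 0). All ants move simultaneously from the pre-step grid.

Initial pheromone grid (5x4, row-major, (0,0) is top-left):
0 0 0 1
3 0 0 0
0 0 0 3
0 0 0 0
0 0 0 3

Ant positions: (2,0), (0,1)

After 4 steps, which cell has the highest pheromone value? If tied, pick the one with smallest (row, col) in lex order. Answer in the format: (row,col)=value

Step 1: ant0:(2,0)->N->(1,0) | ant1:(0,1)->E->(0,2)
  grid max=4 at (1,0)
Step 2: ant0:(1,0)->N->(0,0) | ant1:(0,2)->E->(0,3)
  grid max=3 at (1,0)
Step 3: ant0:(0,0)->S->(1,0) | ant1:(0,3)->S->(1,3)
  grid max=4 at (1,0)
Step 4: ant0:(1,0)->N->(0,0) | ant1:(1,3)->N->(0,3)
  grid max=3 at (1,0)
Final grid:
  1 0 0 1
  3 0 0 0
  0 0 0 0
  0 0 0 0
  0 0 0 0
Max pheromone 3 at (1,0)

Answer: (1,0)=3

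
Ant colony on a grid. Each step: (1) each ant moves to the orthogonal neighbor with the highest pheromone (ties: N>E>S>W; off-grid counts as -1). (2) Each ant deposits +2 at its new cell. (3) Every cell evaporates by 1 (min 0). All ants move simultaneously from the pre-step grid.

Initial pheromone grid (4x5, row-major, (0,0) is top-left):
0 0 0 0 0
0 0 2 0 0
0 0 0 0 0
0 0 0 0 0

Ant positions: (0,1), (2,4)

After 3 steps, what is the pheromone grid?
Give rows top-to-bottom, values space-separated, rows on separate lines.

After step 1: ants at (0,2),(1,4)
  0 0 1 0 0
  0 0 1 0 1
  0 0 0 0 0
  0 0 0 0 0
After step 2: ants at (1,2),(0,4)
  0 0 0 0 1
  0 0 2 0 0
  0 0 0 0 0
  0 0 0 0 0
After step 3: ants at (0,2),(1,4)
  0 0 1 0 0
  0 0 1 0 1
  0 0 0 0 0
  0 0 0 0 0

0 0 1 0 0
0 0 1 0 1
0 0 0 0 0
0 0 0 0 0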